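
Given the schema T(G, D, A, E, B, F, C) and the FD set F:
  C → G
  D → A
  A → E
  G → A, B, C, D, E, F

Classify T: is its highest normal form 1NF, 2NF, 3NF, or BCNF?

2NF

Candidate keys: {C}, {G}. Prime attributes: {C, G}.
D → A: {D}⁺ = {A, D, E}, which is not all of the attributes, so the left side is not a superkey — BCNF is violated.
D → A determines the non-prime attribute {A} from a non-superkey — 3NF is violated.
With only single-attribute keys there can be no partial dependency, so 2NF holds.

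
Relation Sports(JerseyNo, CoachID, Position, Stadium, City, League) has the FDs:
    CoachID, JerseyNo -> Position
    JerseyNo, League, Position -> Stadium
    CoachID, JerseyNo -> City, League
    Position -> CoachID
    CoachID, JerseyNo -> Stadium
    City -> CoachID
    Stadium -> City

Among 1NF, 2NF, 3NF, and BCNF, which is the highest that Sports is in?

3NF

Candidate keys: {City, JerseyNo}, {CoachID, JerseyNo}, {JerseyNo, Position}, {JerseyNo, Stadium}. Prime attributes: {City, CoachID, JerseyNo, Position, Stadium}.
Position -> CoachID: {Position}⁺ = {CoachID, Position}, which is not all of the attributes, so the left side is not a superkey — BCNF is violated.
But every attribute on its right side ({CoachID}) is prime, and the same holds for every other non-superkey FD, so 3NF still holds.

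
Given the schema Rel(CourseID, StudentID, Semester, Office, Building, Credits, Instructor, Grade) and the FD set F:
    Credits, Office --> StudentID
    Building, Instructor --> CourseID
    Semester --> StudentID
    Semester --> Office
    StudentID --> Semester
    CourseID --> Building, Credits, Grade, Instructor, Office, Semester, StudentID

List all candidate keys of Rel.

Closure of {CourseID} is {Building, CourseID, Credits, Grade, Instructor, Office, Semester, StudentID}, the whole schema; {CourseID} is a candidate key.
Closure of {Building, Instructor} is {Building, CourseID, Credits, Grade, Instructor, Office, Semester, StudentID}, the whole schema; {Building, Instructor} is a candidate key.
Any other superkey properly contains one of these, so there are no further candidate keys.

{Building, Instructor}, {CourseID}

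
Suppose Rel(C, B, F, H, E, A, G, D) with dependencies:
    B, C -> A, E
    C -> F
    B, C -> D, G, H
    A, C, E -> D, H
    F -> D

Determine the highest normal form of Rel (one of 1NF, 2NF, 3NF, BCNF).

Candidate key: {B, C}. Prime attributes: {B, C}.
For C -> F we have {C}⁺ = {C, D, F}; {C} is not a superkey, so BCNF fails.
C -> F determines the non-prime attribute {F} from a non-superkey — 3NF is violated.
The proper key subset {C} of {B, C} determines non-prime {D, F}, so the relation is not even in 2NF.

1NF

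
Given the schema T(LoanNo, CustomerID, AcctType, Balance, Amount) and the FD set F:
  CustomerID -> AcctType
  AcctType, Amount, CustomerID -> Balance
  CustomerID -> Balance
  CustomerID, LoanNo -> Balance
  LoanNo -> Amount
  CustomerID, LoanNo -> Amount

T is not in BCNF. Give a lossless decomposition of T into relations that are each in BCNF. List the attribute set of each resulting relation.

{AcctType, Balance, CustomerID}; {Amount, LoanNo}; {CustomerID, LoanNo}

Candidate key of the original relation: {CustomerID, LoanNo}.
In {AcctType, Amount, Balance, CustomerID, LoanNo}, {CustomerID} is not a superkey ({CustomerID}⁺ restricted to this set is {AcctType, Balance, CustomerID}), so split on CustomerID -> AcctType, Balance into {AcctType, Balance, CustomerID} and {Amount, CustomerID, LoanNo}.
{AcctType, Balance, CustomerID} has no BCNF violation.
In {Amount, CustomerID, LoanNo}, {LoanNo} is not a superkey ({LoanNo}⁺ restricted to this set is {Amount, LoanNo}), so split on LoanNo -> Amount into {Amount, LoanNo} and {CustomerID, LoanNo}.
{Amount, LoanNo} has no BCNF violation.
{CustomerID, LoanNo} has no BCNF violation.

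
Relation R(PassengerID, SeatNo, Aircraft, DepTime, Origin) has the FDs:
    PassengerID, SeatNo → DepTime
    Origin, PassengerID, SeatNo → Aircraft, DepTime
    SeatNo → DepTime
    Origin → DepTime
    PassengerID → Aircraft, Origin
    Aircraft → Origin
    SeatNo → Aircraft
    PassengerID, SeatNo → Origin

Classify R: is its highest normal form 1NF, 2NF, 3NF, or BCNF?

Candidate key: {PassengerID, SeatNo}. Prime attributes: {PassengerID, SeatNo}.
For SeatNo → DepTime we have {SeatNo}⁺ = {Aircraft, DepTime, Origin, SeatNo}; {SeatNo} is not a superkey, so BCNF fails.
SeatNo → DepTime has non-prime {DepTime} on the right and a non-superkey on the left, so 3NF fails.
Since {PassengerID} ⊂ {PassengerID, SeatNo} and {PassengerID}⁺ ⊇ {Aircraft, DepTime, Origin} with {Aircraft, DepTime, Origin} non-prime, there is a partial dependency; 2NF fails.

1NF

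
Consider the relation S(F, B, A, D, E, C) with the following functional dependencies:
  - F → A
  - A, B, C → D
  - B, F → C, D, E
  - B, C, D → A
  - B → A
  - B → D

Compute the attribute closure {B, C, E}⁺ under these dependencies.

Start with {B, C, E}.
B → A applies; add {A} → now {A, B, C, E}.
B → D applies; add {D} → now {A, B, C, D, E}.
No further FD applies.

{A, B, C, D, E}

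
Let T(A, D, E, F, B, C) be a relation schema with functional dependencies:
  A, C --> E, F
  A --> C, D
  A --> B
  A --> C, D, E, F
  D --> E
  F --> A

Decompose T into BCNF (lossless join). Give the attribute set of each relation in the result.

{A, B, C, D, F}; {D, E}

Candidate keys of the original relation: {A}, {F}.
In {A, B, C, D, E, F}, {D} is not a superkey ({D}⁺ restricted to this set is {D, E}), so split on D --> E into {D, E} and {A, B, C, D, F}.
{D, E} is in BCNF.
{A, B, C, D, F} is in BCNF.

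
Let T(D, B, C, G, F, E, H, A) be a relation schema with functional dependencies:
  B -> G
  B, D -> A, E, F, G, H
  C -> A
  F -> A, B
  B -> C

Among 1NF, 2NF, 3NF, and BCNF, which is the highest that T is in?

Candidate keys: {B, D}, {D, F}. Prime attributes: {B, D, F}.
For B -> G we have {B}⁺ = {A, B, C, G}; {B} is not a superkey, so BCNF fails.
B -> G determines the non-prime attribute {G} from a non-superkey — 3NF is violated.
{B} is a proper subset of the key {B, D}, and {B}⁺ contains the non-prime attributes {A, C, G} — a partial dependency, so 2NF is violated.

1NF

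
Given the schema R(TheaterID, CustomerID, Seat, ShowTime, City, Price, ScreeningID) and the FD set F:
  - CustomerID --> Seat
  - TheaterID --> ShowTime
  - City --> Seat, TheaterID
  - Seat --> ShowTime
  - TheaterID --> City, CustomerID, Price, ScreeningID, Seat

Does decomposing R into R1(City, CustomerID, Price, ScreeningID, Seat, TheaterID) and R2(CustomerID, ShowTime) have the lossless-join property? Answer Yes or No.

The shared attributes are {CustomerID} and {CustomerID}⁺ = {CustomerID, Seat, ShowTime}.
This includes all of R2, so the common attributes are a superkey of R2 — the join is lossless.

Yes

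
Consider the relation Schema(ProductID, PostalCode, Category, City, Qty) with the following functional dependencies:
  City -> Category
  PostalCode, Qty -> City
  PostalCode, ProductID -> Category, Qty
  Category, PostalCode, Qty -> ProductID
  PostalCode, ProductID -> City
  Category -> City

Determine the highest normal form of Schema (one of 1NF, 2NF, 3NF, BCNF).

Candidate keys: {PostalCode, ProductID}, {PostalCode, Qty}. Prime attributes: {PostalCode, ProductID, Qty}.
City -> Category breaks BCNF: {City}⁺ = {Category, City}, so {City} is not a superkey.
City -> Category has non-prime {Category} on the right and a non-superkey on the left, so 3NF fails.
No non-prime attribute depends on a proper subset of any candidate key, so 2NF holds.

2NF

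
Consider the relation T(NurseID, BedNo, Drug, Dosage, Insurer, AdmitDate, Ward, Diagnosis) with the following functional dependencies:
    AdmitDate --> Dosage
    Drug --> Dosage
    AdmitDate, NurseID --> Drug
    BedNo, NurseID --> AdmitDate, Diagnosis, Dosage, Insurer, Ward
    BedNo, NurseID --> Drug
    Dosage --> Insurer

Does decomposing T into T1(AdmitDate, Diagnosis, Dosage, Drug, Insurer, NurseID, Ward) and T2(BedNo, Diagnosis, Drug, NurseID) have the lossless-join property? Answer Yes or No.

No

T1 ∩ T2 = {Diagnosis, Drug, NurseID}; its closure under F is {Diagnosis, Dosage, Drug, Insurer, NurseID}.
T1 ⊄ {Diagnosis, Dosage, Drug, Insurer, NurseID} and T2 ⊄ {Diagnosis, Dosage, Drug, Insurer, NurseID}, so the split is lossy.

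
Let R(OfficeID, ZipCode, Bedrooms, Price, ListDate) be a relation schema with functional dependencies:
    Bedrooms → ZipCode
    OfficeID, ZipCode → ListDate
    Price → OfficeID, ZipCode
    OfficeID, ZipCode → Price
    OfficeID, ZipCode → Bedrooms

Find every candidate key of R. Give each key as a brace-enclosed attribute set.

{Price}⁺ = {Bedrooms, ListDate, OfficeID, Price, ZipCode}, which is every attribute, so {Price} is a candidate key.
{Bedrooms, OfficeID}⁺ = {Bedrooms, ListDate, OfficeID, Price, ZipCode}, which is every attribute, so {Bedrooms, OfficeID} is a candidate key.
{OfficeID, ZipCode}⁺ = {Bedrooms, ListDate, OfficeID, Price, ZipCode}, which is every attribute, so {OfficeID, ZipCode} is a candidate key.
Any other superkey properly contains one of these, so there are no further candidate keys.

{Bedrooms, OfficeID}, {OfficeID, ZipCode}, {Price}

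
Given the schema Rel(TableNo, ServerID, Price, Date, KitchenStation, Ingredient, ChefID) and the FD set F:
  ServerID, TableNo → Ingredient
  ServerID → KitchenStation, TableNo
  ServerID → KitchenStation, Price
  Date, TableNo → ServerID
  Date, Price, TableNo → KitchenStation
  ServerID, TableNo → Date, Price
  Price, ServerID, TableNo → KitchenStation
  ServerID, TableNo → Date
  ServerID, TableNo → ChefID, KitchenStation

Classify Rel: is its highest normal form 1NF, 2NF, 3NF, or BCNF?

BCNF

Candidate keys: {Date, TableNo}, {ServerID}. Prime attributes: {Date, ServerID, TableNo}.
Each dependency's left side is a superkey — BCNF holds.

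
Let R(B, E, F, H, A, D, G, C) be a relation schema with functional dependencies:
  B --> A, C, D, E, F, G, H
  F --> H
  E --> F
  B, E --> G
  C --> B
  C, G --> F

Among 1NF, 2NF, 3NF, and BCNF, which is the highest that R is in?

2NF

Candidate keys: {B}, {C}. Prime attributes: {B, C}.
F --> H: {F}⁺ = {F, H}, which is not all of the attributes, so the left side is not a superkey — BCNF is violated.
F --> H has non-prime {H} on the right and a non-superkey on the left, so 3NF fails.
Every candidate key is a single attribute, so no partial dependency is possible; 2NF holds.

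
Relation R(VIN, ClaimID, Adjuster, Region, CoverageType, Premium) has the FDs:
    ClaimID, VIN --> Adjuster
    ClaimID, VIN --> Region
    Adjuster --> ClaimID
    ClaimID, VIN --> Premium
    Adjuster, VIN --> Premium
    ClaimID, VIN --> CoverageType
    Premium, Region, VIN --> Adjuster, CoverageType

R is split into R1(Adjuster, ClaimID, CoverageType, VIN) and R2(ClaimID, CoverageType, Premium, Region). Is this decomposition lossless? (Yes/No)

The shared attributes are {ClaimID, CoverageType} and {ClaimID, CoverageType}⁺ = {ClaimID, CoverageType}.
R1 ⊄ {ClaimID, CoverageType} and R2 ⊄ {ClaimID, CoverageType}, so the split is lossy.

No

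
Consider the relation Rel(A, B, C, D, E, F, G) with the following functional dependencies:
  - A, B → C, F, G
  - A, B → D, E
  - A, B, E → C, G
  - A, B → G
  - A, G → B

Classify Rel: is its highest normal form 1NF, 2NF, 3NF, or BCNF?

Candidate keys: {A, B}, {A, G}. Prime attributes: {A, B, G}.
The left-hand side of every FD is a superkey, so BCNF is satisfied.

BCNF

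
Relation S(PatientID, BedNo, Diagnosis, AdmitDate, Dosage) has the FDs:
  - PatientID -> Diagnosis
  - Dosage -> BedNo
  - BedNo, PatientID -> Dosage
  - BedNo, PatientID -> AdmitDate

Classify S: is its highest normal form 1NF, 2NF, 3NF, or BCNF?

1NF

Candidate keys: {BedNo, PatientID}, {Dosage, PatientID}. Prime attributes: {BedNo, Dosage, PatientID}.
PatientID -> Diagnosis breaks BCNF: {PatientID}⁺ = {Diagnosis, PatientID}, so {PatientID} is not a superkey.
PatientID -> Diagnosis has non-prime {Diagnosis} on the right and a non-superkey on the left, so 3NF fails.
Since {PatientID} ⊂ {BedNo, PatientID} and {PatientID}⁺ ⊇ {Diagnosis} with {Diagnosis} non-prime, there is a partial dependency; 2NF fails.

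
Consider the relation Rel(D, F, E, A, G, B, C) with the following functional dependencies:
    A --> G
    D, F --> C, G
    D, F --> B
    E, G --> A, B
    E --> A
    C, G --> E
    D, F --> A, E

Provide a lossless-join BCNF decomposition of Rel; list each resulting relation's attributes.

Candidate key of the original relation: {D, F}.
Within {A, B, C, D, E, F, G}: {A}⁺ ∩ {A, B, C, D, E, F, G} = {A, G}, not the whole set, so A --> G violates BCNF; decompose into {A, G} and {A, B, C, D, E, F}.
{A, G}: every determinant is a superkey — BCNF.
Within {A, B, C, D, E, F}: {E}⁺ ∩ {A, B, C, D, E, F} = {A, B, E}, not the whole set, so E --> A, B violates BCNF; decompose into {A, B, E} and {C, D, E, F}.
{A, B, E}: every determinant is a superkey — BCNF.
{C, D, E, F}: every determinant is a superkey — BCNF.

{A, B, E}; {A, G}; {C, D, E, F}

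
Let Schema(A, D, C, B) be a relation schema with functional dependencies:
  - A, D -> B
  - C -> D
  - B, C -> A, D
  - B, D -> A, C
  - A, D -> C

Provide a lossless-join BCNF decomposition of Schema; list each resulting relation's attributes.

Candidate keys of the original relation: {A, C}, {A, D}, {B, C}, {B, D}.
{A, B, C, D}: {C} determines {C, D} here but is not a superkey — split on C -> D, giving {C, D} and {A, B, C}.
{C, D} has no BCNF violation.
{A, B, C} has no BCNF violation.

{A, B, C}; {C, D}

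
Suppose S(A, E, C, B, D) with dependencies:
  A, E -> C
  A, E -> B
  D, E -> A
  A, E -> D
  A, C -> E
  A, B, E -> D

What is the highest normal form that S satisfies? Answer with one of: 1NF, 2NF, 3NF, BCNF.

Candidate keys: {A, C}, {A, E}, {D, E}. Prime attributes: {A, C, D, E}.
The left-hand side of every FD is a superkey, so BCNF is satisfied.

BCNF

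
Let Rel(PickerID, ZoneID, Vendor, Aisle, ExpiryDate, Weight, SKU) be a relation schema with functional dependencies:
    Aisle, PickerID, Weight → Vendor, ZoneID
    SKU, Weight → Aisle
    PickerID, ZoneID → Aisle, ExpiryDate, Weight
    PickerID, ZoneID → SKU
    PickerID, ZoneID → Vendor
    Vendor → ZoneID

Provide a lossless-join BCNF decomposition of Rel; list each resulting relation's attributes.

{Aisle, SKU, Weight}; {ExpiryDate, PickerID, SKU, Vendor, Weight}; {Vendor, ZoneID}

Candidate keys of the original relation: {Aisle, PickerID, Weight}, {PickerID, SKU, Weight}, {PickerID, Vendor}, {PickerID, ZoneID}.
{Aisle, ExpiryDate, PickerID, SKU, Vendor, Weight, ZoneID}: {SKU, Weight} determines {Aisle, SKU, Weight} here but is not a superkey — split on SKU, Weight → Aisle, giving {Aisle, SKU, Weight} and {ExpiryDate, PickerID, SKU, Vendor, Weight, ZoneID}.
{Aisle, SKU, Weight}: every determinant is a superkey — BCNF.
{ExpiryDate, PickerID, SKU, Vendor, Weight, ZoneID}: {Vendor} determines {Vendor, ZoneID} here but is not a superkey — split on Vendor → ZoneID, giving {Vendor, ZoneID} and {ExpiryDate, PickerID, SKU, Vendor, Weight}.
{Vendor, ZoneID}: every determinant is a superkey — BCNF.
{ExpiryDate, PickerID, SKU, Vendor, Weight}: every determinant is a superkey — BCNF.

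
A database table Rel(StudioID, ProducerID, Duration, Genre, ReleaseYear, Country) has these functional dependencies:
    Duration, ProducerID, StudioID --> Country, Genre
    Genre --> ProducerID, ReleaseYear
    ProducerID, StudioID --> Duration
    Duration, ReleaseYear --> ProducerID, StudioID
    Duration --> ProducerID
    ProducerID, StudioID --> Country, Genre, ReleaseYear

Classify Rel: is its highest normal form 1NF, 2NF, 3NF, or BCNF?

3NF

Candidate keys: {Duration, Genre}, {Duration, ReleaseYear}, {Duration, StudioID}, {Genre, StudioID}, {ProducerID, StudioID}. Prime attributes: {Duration, Genre, ProducerID, ReleaseYear, StudioID}.
Genre --> ProducerID, ReleaseYear breaks BCNF: {Genre}⁺ = {Genre, ProducerID, ReleaseYear}, so {Genre} is not a superkey.
Its right-hand attributes {ProducerID, ReleaseYear} are all prime, as are those of every other non-superkey FD — the relation is in 3NF.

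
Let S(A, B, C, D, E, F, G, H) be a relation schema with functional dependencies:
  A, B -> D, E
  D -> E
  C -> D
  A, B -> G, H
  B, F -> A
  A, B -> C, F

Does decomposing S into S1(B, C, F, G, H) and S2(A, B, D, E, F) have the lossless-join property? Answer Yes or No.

S1 ∩ S2 = {B, F}; its closure under F is {A, B, C, D, E, F, G, H}.
Since S1 ⊆ {A, B, C, D, E, F, G, H}, the intersection is a superkey of S1; the decomposition is lossless.

Yes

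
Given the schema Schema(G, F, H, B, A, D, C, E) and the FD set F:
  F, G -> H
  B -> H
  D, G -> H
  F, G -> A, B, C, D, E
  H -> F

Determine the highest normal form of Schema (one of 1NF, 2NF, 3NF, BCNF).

3NF

Candidate keys: {B, G}, {D, G}, {F, G}, {G, H}. Prime attributes: {B, D, F, G, H}.
For B -> H we have {B}⁺ = {B, F, H}; {B} is not a superkey, so BCNF fails.
But every attribute on its right side ({H}) is prime, and the same holds for every other non-superkey FD, so 3NF still holds.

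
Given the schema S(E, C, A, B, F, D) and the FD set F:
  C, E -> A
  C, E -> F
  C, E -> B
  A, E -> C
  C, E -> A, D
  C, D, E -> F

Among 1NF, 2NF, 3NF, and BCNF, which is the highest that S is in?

Candidate keys: {A, E}, {C, E}. Prime attributes: {A, C, E}.
The left-hand side of every FD is a superkey, so BCNF is satisfied.

BCNF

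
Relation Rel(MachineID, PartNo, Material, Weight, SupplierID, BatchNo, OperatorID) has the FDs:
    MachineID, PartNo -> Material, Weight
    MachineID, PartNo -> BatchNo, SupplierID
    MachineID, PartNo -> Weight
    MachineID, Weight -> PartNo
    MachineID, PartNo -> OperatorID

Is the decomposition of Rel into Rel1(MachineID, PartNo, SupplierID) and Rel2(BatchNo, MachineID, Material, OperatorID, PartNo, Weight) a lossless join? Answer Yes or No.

Common attributes: {MachineID, PartNo}; their closure is {BatchNo, MachineID, Material, OperatorID, PartNo, SupplierID, Weight}.
Rel1 is contained in that closure, so Rel1 ∩ Rel2 -> Rel1 holds and the join is lossless.

Yes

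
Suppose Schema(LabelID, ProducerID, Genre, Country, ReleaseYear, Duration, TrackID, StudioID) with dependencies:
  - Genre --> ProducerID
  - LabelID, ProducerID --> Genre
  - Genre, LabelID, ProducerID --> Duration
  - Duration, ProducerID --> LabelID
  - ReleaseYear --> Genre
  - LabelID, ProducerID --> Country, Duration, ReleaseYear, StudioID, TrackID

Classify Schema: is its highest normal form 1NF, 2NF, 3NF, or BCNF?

3NF

Candidate keys: {Duration, Genre}, {Duration, ProducerID}, {Duration, ReleaseYear}, {Genre, LabelID}, {LabelID, ProducerID}, {LabelID, ReleaseYear}. Prime attributes: {Duration, Genre, LabelID, ProducerID, ReleaseYear}.
Genre --> ProducerID breaks BCNF: {Genre}⁺ = {Genre, ProducerID}, so {Genre} is not a superkey.
But every attribute on its right side ({ProducerID}) is prime, and the same holds for every other non-superkey FD, so 3NF still holds.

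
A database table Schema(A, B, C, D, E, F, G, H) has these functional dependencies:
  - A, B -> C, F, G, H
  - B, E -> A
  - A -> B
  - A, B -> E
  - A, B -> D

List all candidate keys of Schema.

{A}⁺ = {A, B, C, D, E, F, G, H} — all of the relation — so {A} is a candidate key.
{B, E}⁺ = {A, B, C, D, E, F, G, H} — all of the relation — so {B, E} is a candidate key.
No proper subset of any of these is a key, and no other minimal superkey exists.

{A}, {B, E}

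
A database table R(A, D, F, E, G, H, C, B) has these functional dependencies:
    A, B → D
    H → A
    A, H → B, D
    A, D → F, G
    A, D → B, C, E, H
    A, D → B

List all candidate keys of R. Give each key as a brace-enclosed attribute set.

{A, B}, {A, D}, {H}

{H}⁺ = {A, B, C, D, E, F, G, H}, which is every attribute, so {H} is a candidate key.
{A, B}⁺ = {A, B, C, D, E, F, G, H}, which is every attribute, so {A, B} is a candidate key.
{A, D}⁺ = {A, B, C, D, E, F, G, H}, which is every attribute, so {A, D} is a candidate key.
No proper subset of any of these is a key, and no other minimal superkey exists.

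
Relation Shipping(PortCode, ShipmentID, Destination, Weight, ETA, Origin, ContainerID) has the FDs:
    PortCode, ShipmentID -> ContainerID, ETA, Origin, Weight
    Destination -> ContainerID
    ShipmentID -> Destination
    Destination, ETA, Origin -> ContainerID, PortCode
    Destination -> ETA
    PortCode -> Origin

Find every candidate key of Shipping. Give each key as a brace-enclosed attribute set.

No FD produces {ShipmentID}, so it must be in every candidate key.
{Origin, ShipmentID}⁺ = {ContainerID, Destination, ETA, Origin, PortCode, ShipmentID, Weight} — all of the relation — so {Origin, ShipmentID} is a candidate key.
{PortCode, ShipmentID}⁺ = {ContainerID, Destination, ETA, Origin, PortCode, ShipmentID, Weight} — all of the relation — so {PortCode, ShipmentID} is a candidate key.
These are minimal and exhaustive — every other superkey contains one of them.

{Origin, ShipmentID}, {PortCode, ShipmentID}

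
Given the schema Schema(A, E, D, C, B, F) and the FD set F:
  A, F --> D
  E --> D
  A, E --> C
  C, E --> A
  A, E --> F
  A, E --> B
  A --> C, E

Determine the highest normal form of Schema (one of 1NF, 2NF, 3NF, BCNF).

1NF

Candidate keys: {A}, {C, E}. Prime attributes: {A, C, E}.
E --> D: {E}⁺ = {D, E}, which is not all of the attributes, so the left side is not a superkey — BCNF is violated.
Because {D} is non-prime and the left side of E --> D is not a superkey, the relation is not in 3NF.
The proper key subset {E} of {C, E} determines non-prime {D}, so the relation is not even in 2NF.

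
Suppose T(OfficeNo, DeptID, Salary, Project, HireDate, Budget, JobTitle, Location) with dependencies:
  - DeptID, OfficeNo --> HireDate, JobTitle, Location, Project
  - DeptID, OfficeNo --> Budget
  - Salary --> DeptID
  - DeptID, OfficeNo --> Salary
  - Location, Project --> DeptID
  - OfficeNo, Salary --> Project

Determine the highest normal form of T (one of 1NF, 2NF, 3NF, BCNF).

Candidate keys: {DeptID, OfficeNo}, {Location, OfficeNo, Project}, {OfficeNo, Salary}. Prime attributes: {DeptID, Location, OfficeNo, Project, Salary}.
Salary --> DeptID breaks BCNF: {Salary}⁺ = {DeptID, Salary}, so {Salary} is not a superkey.
But every attribute on its right side ({DeptID}) is prime, and the same holds for every other non-superkey FD, so 3NF still holds.

3NF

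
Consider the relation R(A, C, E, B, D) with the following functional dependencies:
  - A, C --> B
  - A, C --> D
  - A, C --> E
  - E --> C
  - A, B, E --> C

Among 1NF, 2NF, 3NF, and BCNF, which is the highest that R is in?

Candidate keys: {A, C}, {A, E}. Prime attributes: {A, C, E}.
E --> C breaks BCNF: {E}⁺ = {C, E}, so {E} is not a superkey.
But every attribute on its right side ({C}) is prime, and the same holds for every other non-superkey FD, so 3NF still holds.

3NF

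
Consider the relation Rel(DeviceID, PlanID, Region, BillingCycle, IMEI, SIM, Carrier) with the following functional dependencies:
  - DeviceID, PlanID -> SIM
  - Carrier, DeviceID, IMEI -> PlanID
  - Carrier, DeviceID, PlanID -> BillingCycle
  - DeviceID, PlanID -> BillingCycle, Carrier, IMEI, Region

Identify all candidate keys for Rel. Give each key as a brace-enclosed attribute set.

{Carrier, DeviceID, IMEI}, {DeviceID, PlanID}

Attributes never on any right-hand side: {DeviceID} — every candidate key must contain it.
{DeviceID, PlanID}⁺ = {BillingCycle, Carrier, DeviceID, IMEI, PlanID, Region, SIM}, which is every attribute, so {DeviceID, PlanID} is a candidate key.
{Carrier, DeviceID, IMEI}⁺ = {BillingCycle, Carrier, DeviceID, IMEI, PlanID, Region, SIM}, which is every attribute, so {Carrier, DeviceID, IMEI} is a candidate key.
No proper subset of any of these is a key, and no other minimal superkey exists.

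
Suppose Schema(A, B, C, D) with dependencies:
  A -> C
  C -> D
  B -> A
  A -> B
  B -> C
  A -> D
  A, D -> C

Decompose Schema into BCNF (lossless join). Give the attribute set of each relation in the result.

{A, B, C}; {C, D}

Candidate keys of the original relation: {A}, {B}.
Within {A, B, C, D}: {C}⁺ ∩ {A, B, C, D} = {C, D}, not the whole set, so C -> D violates BCNF; decompose into {C, D} and {A, B, C}.
{C, D} is in BCNF.
{A, B, C} is in BCNF.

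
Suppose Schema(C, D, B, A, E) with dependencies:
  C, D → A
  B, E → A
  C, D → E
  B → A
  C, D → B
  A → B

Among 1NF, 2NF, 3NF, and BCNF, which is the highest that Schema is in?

Candidate key: {C, D}. Prime attributes: {C, D}.
For B, E → A we have {B, E}⁺ = {A, B, E}; {B, E} is not a superkey, so BCNF fails.
B, E → A determines the non-prime attribute {A} from a non-superkey — 3NF is violated.
No non-prime attribute depends on a proper subset of any candidate key, so 2NF holds.

2NF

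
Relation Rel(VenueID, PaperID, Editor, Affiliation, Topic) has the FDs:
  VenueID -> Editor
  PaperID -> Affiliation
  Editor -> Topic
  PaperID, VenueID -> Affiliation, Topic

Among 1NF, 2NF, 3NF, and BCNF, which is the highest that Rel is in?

1NF

Candidate key: {PaperID, VenueID}. Prime attributes: {PaperID, VenueID}.
For VenueID -> Editor we have {VenueID}⁺ = {Editor, Topic, VenueID}; {VenueID} is not a superkey, so BCNF fails.
VenueID -> Editor determines the non-prime attribute {Editor} from a non-superkey — 3NF is violated.
{PaperID} is a proper subset of the key {PaperID, VenueID}, and {PaperID}⁺ contains the non-prime attribute {Affiliation} — a partial dependency, so 2NF is violated.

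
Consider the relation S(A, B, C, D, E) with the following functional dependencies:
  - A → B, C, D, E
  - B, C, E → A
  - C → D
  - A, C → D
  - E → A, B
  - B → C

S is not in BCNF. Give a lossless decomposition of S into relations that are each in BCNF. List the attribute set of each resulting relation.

{A, B, E}; {B, C}; {C, D}

Candidate keys of the original relation: {A}, {E}.
In {A, B, C, D, E}, {C} is not a superkey ({C}⁺ restricted to this set is {C, D}), so split on C → D into {C, D} and {A, B, C, E}.
{C, D} has no BCNF violation.
In {A, B, C, E}, {B} is not a superkey ({B}⁺ restricted to this set is {B, C}), so split on B → C into {B, C} and {A, B, E}.
{B, C} has no BCNF violation.
{A, B, E} has no BCNF violation.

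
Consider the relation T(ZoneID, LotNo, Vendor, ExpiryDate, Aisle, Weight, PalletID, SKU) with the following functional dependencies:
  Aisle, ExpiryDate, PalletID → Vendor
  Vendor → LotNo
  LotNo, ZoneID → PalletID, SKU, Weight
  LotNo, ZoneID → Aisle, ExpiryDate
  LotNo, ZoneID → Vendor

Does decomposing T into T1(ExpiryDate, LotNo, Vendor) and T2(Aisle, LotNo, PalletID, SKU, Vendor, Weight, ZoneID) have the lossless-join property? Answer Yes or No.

T1 ∩ T2 = {LotNo, Vendor}; its closure under F is {LotNo, Vendor}.
T1 ⊄ {LotNo, Vendor} and T2 ⊄ {LotNo, Vendor}, so the split is lossy.

No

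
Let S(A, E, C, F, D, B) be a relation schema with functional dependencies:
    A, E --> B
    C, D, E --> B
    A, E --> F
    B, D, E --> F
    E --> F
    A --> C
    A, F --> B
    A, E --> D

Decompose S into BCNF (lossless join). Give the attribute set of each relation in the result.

{A, C}; {A, D, E}; {B, C, D, E}; {E, F}

Candidate key of the original relation: {A, E}.
In {A, B, C, D, E, F}, {C, D, E} is not a superkey ({C, D, E}⁺ restricted to this set is {B, C, D, E, F}), so split on C, D, E --> B, F into {B, C, D, E, F} and {A, C, D, E}.
In {B, C, D, E, F}, {B, D, E} is not a superkey ({B, D, E}⁺ restricted to this set is {B, D, E, F}), so split on B, D, E --> F into {B, D, E, F} and {B, C, D, E}.
In {B, D, E, F}, {E} is not a superkey ({E}⁺ restricted to this set is {E, F}), so split on E --> F into {E, F} and {B, D, E}.
{E, F} is in BCNF.
{B, D, E} is in BCNF.
{B, C, D, E} is in BCNF.
In {A, C, D, E}, {A} is not a superkey ({A}⁺ restricted to this set is {A, C}), so split on A --> C into {A, C} and {A, D, E}.
{A, C} is in BCNF.
{A, D, E} is in BCNF.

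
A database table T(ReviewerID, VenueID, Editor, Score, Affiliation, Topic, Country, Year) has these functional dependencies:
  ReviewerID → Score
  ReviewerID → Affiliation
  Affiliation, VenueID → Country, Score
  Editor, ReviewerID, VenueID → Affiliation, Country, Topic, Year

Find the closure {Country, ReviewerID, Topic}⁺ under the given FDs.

{Affiliation, Country, ReviewerID, Score, Topic}

Start with {Country, ReviewerID, Topic}.
ReviewerID → Score applies; add {Score} → now {Country, ReviewerID, Score, Topic}.
ReviewerID → Affiliation applies; add {Affiliation} → now {Affiliation, Country, ReviewerID, Score, Topic}.
No further FD applies.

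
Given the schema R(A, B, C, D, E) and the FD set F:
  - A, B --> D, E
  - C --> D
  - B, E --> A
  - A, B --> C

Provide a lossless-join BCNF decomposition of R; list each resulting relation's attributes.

Candidate keys of the original relation: {A, B}, {B, E}.
Within {A, B, C, D, E}: {C}⁺ ∩ {A, B, C, D, E} = {C, D}, not the whole set, so C --> D violates BCNF; decompose into {C, D} and {A, B, C, E}.
{C, D}: every determinant is a superkey — BCNF.
{A, B, C, E}: every determinant is a superkey — BCNF.

{A, B, C, E}; {C, D}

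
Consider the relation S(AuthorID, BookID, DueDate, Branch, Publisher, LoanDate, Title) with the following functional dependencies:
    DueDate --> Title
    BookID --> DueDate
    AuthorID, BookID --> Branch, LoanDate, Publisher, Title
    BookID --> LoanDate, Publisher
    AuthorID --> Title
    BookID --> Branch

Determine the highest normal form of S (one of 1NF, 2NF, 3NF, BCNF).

1NF

Candidate key: {AuthorID, BookID}. Prime attributes: {AuthorID, BookID}.
DueDate --> Title breaks BCNF: {DueDate}⁺ = {DueDate, Title}, so {DueDate} is not a superkey.
Because {Title} is non-prime and the left side of DueDate --> Title is not a superkey, the relation is not in 3NF.
The proper key subset {AuthorID} of {AuthorID, BookID} determines non-prime {Title}, so the relation is not even in 2NF.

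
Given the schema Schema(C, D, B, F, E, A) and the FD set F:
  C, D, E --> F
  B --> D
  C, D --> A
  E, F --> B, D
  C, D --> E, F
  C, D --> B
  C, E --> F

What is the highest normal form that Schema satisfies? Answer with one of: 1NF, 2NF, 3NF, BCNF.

3NF

Candidate keys: {B, C}, {C, D}, {C, E}. Prime attributes: {B, C, D, E}.
B --> D breaks BCNF: {B}⁺ = {B, D}, so {B} is not a superkey.
Its right-hand attributes {D} are all prime, as are those of every other non-superkey FD — the relation is in 3NF.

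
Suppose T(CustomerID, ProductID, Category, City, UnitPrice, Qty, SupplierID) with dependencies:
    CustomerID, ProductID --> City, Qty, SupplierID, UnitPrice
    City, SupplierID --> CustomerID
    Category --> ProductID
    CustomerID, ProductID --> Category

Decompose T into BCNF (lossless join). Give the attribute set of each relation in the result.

Candidate keys of the original relation: {Category, City, SupplierID}, {Category, CustomerID}, {City, ProductID, SupplierID}, {CustomerID, ProductID}.
{Category, City, CustomerID, ProductID, Qty, SupplierID, UnitPrice}: {City, SupplierID} determines {City, CustomerID, SupplierID} here but is not a superkey — split on City, SupplierID --> CustomerID, giving {City, CustomerID, SupplierID} and {Category, City, ProductID, Qty, SupplierID, UnitPrice}.
{City, CustomerID, SupplierID} has no BCNF violation.
{Category, City, ProductID, Qty, SupplierID, UnitPrice}: {Category} determines {Category, ProductID} here but is not a superkey — split on Category --> ProductID, giving {Category, ProductID} and {Category, City, Qty, SupplierID, UnitPrice}.
{Category, ProductID} has no BCNF violation.
{Category, City, Qty, SupplierID, UnitPrice} has no BCNF violation.

{Category, City, Qty, SupplierID, UnitPrice}; {Category, ProductID}; {City, CustomerID, SupplierID}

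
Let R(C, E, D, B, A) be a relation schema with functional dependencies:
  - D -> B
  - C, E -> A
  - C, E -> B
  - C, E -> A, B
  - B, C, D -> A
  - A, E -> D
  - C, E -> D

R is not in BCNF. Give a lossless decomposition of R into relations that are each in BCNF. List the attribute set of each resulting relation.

{A, C, E}; {A, D, E}; {B, D}

Candidate key of the original relation: {C, E}.
In {A, B, C, D, E}, {D} is not a superkey ({D}⁺ restricted to this set is {B, D}), so split on D -> B into {B, D} and {A, C, D, E}.
{B, D} has no BCNF violation.
In {A, C, D, E}, {A, E} is not a superkey ({A, E}⁺ restricted to this set is {A, D, E}), so split on A, E -> D into {A, D, E} and {A, C, E}.
{A, D, E} has no BCNF violation.
{A, C, E} has no BCNF violation.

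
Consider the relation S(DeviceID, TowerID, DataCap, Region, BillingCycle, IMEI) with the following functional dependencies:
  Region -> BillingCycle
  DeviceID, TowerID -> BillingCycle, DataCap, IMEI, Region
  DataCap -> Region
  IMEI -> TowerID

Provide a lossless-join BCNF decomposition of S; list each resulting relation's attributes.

Candidate keys of the original relation: {DeviceID, IMEI}, {DeviceID, TowerID}.
Within {BillingCycle, DataCap, DeviceID, IMEI, Region, TowerID}: {Region}⁺ ∩ {BillingCycle, DataCap, DeviceID, IMEI, Region, TowerID} = {BillingCycle, Region}, not the whole set, so Region -> BillingCycle violates BCNF; decompose into {BillingCycle, Region} and {DataCap, DeviceID, IMEI, Region, TowerID}.
{BillingCycle, Region}: every determinant is a superkey — BCNF.
Within {DataCap, DeviceID, IMEI, Region, TowerID}: {DataCap}⁺ ∩ {DataCap, DeviceID, IMEI, Region, TowerID} = {DataCap, Region}, not the whole set, so DataCap -> Region violates BCNF; decompose into {DataCap, Region} and {DataCap, DeviceID, IMEI, TowerID}.
{DataCap, Region}: every determinant is a superkey — BCNF.
Within {DataCap, DeviceID, IMEI, TowerID}: {IMEI}⁺ ∩ {DataCap, DeviceID, IMEI, TowerID} = {IMEI, TowerID}, not the whole set, so IMEI -> TowerID violates BCNF; decompose into {IMEI, TowerID} and {DataCap, DeviceID, IMEI}.
{IMEI, TowerID}: every determinant is a superkey — BCNF.
{DataCap, DeviceID, IMEI}: every determinant is a superkey — BCNF.

{BillingCycle, Region}; {DataCap, DeviceID, IMEI}; {DataCap, Region}; {IMEI, TowerID}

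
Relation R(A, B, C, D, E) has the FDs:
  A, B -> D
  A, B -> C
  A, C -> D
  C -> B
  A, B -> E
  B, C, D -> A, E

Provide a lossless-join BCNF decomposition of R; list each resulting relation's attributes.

{A, C, D, E}; {B, C}

Candidate keys of the original relation: {A, B}, {A, C}, {C, D}.
Within {A, B, C, D, E}: {C}⁺ ∩ {A, B, C, D, E} = {B, C}, not the whole set, so C -> B violates BCNF; decompose into {B, C} and {A, C, D, E}.
{B, C} is in BCNF.
{A, C, D, E} is in BCNF.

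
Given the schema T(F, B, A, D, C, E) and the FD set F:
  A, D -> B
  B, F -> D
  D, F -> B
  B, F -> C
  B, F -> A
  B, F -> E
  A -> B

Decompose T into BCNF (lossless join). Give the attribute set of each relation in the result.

{A, B}; {A, C, D, E, F}

Candidate keys of the original relation: {A, F}, {B, F}, {D, F}.
{A, B, C, D, E, F}: {A, D} determines {A, B, D} here but is not a superkey — split on A, D -> B, giving {A, B, D} and {A, C, D, E, F}.
{A, B, D}: {A} determines {A, B} here but is not a superkey — split on A -> B, giving {A, B} and {A, D}.
{A, B} is in BCNF.
{A, D} is in BCNF.
{A, C, D, E, F} is in BCNF.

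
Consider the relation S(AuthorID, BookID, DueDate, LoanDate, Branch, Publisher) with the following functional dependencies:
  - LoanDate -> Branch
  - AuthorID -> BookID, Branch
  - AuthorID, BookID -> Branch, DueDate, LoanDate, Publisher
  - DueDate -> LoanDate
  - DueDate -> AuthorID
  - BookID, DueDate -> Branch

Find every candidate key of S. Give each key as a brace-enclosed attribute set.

{AuthorID}, {DueDate}

Closure of {AuthorID} is {AuthorID, BookID, Branch, DueDate, LoanDate, Publisher}, the whole schema; {AuthorID} is a candidate key.
Closure of {DueDate} is {AuthorID, BookID, Branch, DueDate, LoanDate, Publisher}, the whole schema; {DueDate} is a candidate key.
No proper subset of any of these is a key, and no other minimal superkey exists.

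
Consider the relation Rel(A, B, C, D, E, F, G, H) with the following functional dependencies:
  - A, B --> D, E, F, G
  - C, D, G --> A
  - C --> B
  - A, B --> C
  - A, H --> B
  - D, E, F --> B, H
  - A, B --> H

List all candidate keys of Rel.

Closure of {A, B} is {A, B, C, D, E, F, G, H}, the whole schema; {A, B} is a candidate key.
Closure of {A, C} is {A, B, C, D, E, F, G, H}, the whole schema; {A, C} is a candidate key.
Closure of {A, H} is {A, B, C, D, E, F, G, H}, the whole schema; {A, H} is a candidate key.
Closure of {C, D, G} is {A, B, C, D, E, F, G, H}, the whole schema; {C, D, G} is a candidate key.
Closure of {A, D, E, F} is {A, B, C, D, E, F, G, H}, the whole schema; {A, D, E, F} is a candidate key.
Any other superkey properly contains one of these, so there are no further candidate keys.

{A, B}, {A, C}, {A, D, E, F}, {A, H}, {C, D, G}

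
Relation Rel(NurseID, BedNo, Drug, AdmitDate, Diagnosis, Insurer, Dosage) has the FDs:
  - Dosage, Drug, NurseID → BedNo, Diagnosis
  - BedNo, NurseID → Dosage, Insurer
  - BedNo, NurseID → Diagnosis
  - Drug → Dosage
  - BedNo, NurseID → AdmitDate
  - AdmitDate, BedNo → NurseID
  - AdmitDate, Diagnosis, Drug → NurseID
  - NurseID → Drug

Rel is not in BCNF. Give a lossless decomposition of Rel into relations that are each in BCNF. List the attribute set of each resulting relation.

Candidate keys of the original relation: {AdmitDate, BedNo}, {AdmitDate, Diagnosis, Drug}, {NurseID}.
{AdmitDate, BedNo, Diagnosis, Dosage, Drug, Insurer, NurseID}: {Drug} determines {Dosage, Drug} here but is not a superkey — split on Drug → Dosage, giving {Dosage, Drug} and {AdmitDate, BedNo, Diagnosis, Drug, Insurer, NurseID}.
{Dosage, Drug} has no BCNF violation.
{AdmitDate, BedNo, Diagnosis, Drug, Insurer, NurseID} has no BCNF violation.

{AdmitDate, BedNo, Diagnosis, Drug, Insurer, NurseID}; {Dosage, Drug}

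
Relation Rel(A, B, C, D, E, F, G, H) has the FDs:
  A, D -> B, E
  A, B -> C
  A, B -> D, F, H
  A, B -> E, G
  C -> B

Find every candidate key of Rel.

Attributes never on any right-hand side: {A} — every candidate key must contain it.
{A, B} is a candidate key since {A, B}⁺ = {A, B, C, D, E, F, G, H} covers every attribute.
{A, C} is a candidate key since {A, C}⁺ = {A, B, C, D, E, F, G, H} covers every attribute.
{A, D} is a candidate key since {A, D}⁺ = {A, B, C, D, E, F, G, H} covers every attribute.
No proper subset of any of these is a key, and no other minimal superkey exists.

{A, B}, {A, C}, {A, D}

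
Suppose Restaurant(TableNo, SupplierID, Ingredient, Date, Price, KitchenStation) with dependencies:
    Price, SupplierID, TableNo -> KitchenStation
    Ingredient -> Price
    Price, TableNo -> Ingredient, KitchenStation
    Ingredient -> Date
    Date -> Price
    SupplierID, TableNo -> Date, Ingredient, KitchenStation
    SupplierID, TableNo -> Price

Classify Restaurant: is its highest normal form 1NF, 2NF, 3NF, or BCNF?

2NF

Candidate key: {SupplierID, TableNo}. Prime attributes: {SupplierID, TableNo}.
Ingredient -> Price: {Ingredient}⁺ = {Date, Ingredient, Price}, which is not all of the attributes, so the left side is not a superkey — BCNF is violated.
Because {Price} is non-prime and the left side of Ingredient -> Price is not a superkey, the relation is not in 3NF.
No proper subset of a key has a non-prime attribute in its closure, so there is no partial dependency; 2NF holds.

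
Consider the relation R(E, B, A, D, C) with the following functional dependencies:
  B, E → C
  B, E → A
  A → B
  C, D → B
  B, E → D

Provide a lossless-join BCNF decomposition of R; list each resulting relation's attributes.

{A, B}; {A, C, D, E}

Candidate keys of the original relation: {A, E}, {B, E}, {C, D, E}.
Within {A, B, C, D, E}: {A}⁺ ∩ {A, B, C, D, E} = {A, B}, not the whole set, so A → B violates BCNF; decompose into {A, B} and {A, C, D, E}.
{A, B}: every determinant is a superkey — BCNF.
{A, C, D, E}: every determinant is a superkey — BCNF.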